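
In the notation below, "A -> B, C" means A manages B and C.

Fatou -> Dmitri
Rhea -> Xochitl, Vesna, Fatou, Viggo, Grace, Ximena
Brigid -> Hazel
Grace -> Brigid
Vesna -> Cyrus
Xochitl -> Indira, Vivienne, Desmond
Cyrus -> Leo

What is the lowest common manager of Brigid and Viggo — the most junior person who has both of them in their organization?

Brigid's chain of managers is Grace, Rhea. Viggo's chain of managers is Rhea. The first manager that appears in both chains is Rhea.

Rhea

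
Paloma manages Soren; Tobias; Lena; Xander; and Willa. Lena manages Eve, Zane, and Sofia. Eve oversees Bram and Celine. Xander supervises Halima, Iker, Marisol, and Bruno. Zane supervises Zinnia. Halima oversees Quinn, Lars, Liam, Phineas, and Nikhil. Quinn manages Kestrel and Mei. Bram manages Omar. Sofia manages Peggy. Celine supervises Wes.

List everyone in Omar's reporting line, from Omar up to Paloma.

Omar reports to Bram. Bram reports to Eve. Eve reports to Lena. Lena reports to Paloma. Paloma is at the top.

Omar -> Bram -> Eve -> Lena -> Paloma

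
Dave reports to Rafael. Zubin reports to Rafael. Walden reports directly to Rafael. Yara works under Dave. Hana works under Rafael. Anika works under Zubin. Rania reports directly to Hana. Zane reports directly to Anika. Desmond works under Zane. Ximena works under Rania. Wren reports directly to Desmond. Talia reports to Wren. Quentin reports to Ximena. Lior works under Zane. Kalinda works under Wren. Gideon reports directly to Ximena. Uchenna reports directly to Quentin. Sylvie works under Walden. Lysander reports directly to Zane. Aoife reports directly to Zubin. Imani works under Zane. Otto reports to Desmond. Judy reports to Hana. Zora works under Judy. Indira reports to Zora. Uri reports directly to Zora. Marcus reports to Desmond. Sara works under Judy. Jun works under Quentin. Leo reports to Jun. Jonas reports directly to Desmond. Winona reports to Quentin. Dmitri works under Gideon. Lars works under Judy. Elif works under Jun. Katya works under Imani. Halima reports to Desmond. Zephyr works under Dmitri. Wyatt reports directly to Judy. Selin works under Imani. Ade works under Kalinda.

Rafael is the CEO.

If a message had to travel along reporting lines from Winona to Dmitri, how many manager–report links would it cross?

Winona is 2 levels below Ximena, and Dmitri is 2 levels below Ximena (their lowest common manager). The shortest path runs up from Winona to Ximena and back down to Dmitri: 2 + 2 = 4 links.

4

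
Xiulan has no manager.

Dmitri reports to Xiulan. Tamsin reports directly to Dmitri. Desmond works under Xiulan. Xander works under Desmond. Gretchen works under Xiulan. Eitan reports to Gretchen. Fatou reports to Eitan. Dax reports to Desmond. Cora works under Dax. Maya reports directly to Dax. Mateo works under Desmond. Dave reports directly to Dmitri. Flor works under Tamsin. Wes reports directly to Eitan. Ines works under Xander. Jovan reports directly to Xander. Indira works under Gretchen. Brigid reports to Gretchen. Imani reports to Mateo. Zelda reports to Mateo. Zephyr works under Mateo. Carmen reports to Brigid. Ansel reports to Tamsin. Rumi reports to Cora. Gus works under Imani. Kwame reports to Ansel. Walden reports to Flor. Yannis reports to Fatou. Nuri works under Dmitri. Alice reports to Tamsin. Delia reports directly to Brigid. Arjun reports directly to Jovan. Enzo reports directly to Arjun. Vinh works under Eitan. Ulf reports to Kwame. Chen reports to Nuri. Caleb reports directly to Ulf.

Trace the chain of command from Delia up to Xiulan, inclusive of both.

Delia reports to Brigid. Brigid reports to Gretchen. Gretchen reports to Xiulan. Xiulan is at the top.

Delia -> Brigid -> Gretchen -> Xiulan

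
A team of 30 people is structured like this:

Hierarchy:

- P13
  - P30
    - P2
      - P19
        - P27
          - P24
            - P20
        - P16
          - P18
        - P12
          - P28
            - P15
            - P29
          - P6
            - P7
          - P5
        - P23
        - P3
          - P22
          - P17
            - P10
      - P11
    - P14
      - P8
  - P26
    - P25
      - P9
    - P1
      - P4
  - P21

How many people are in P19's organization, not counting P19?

17

P19 directly manages P27, P16, P12, P23, P3. Under P27: P24, P20 (2). Under P16: P18 (1). Under P12: P5, P6, P7, P28, P29, P15 (6). P23 has no reports. Under P3: P17, P10, P22 (3). So P19's organization is 5 direct reports plus everyone under them: 3 + 2 + 7 + 1 + 4 = 17.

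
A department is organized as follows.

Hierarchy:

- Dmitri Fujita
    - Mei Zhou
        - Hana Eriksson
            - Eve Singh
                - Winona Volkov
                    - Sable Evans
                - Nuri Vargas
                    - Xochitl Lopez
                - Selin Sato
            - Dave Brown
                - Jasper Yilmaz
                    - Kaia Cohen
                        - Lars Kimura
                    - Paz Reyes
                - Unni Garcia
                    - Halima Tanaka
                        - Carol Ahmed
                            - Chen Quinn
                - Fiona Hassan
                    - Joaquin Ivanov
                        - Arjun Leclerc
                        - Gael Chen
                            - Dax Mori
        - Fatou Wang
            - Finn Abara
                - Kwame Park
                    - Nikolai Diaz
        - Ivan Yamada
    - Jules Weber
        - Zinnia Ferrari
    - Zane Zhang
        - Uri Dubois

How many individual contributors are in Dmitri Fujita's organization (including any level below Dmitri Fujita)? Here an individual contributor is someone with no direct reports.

The people in Dmitri Fujita's organization with no one reporting to them are Uri Dubois, Zinnia Ferrari, Ivan Yamada, Nikolai Diaz, Dax Mori, Arjun Leclerc, Chen Quinn, Paz Reyes, Lars Kimura, Selin Sato, Xochitl Lopez, Sable Evans. That is 12.

12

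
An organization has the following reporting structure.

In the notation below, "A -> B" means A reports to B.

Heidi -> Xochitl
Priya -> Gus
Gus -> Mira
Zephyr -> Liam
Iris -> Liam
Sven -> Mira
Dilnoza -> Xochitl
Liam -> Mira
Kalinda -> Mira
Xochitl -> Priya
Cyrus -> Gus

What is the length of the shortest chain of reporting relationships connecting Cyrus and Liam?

Cyrus is 2 levels below Mira, and Liam is 1 level below Mira (their lowest common manager). The shortest path runs up from Cyrus to Mira and back down to Liam: 2 + 1 = 3 links.

3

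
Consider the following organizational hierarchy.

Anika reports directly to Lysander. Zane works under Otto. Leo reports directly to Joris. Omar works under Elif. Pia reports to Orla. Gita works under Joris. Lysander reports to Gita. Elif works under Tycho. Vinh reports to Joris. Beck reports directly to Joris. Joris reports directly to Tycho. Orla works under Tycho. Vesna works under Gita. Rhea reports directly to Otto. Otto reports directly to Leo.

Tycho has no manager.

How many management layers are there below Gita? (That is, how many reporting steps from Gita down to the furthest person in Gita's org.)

2

The longest chain under Gita runs Gita → Lysander → Anika, which is 2 levels below Gita.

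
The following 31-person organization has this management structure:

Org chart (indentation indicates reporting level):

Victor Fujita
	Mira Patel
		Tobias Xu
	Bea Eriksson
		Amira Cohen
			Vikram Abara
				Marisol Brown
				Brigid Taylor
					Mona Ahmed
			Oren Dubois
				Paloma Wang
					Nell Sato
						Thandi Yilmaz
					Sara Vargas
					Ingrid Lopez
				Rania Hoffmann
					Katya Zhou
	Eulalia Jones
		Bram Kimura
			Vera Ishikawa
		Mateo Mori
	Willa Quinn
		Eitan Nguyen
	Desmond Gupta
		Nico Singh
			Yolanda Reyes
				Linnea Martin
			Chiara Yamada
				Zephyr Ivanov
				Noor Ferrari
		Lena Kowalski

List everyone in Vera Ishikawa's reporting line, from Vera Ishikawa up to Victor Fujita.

Vera Ishikawa -> Bram Kimura -> Eulalia Jones -> Victor Fujita

Vera Ishikawa reports to Bram Kimura. Bram Kimura reports to Eulalia Jones. Eulalia Jones reports to Victor Fujita. Victor Fujita is at the top.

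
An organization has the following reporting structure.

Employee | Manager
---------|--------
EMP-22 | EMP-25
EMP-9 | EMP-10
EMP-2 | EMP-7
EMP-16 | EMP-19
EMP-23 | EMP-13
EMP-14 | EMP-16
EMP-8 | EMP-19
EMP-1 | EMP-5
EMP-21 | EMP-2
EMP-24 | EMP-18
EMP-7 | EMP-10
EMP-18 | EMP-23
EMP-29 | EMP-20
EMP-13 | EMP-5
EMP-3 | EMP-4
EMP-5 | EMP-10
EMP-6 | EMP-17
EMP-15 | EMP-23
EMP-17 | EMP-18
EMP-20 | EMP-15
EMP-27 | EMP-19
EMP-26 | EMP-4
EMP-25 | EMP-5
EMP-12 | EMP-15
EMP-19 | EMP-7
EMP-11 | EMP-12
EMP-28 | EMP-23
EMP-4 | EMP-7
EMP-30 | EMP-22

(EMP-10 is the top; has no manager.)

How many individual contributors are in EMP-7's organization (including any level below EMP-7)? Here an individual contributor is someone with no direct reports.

6

The people in EMP-7's organization with no one reporting to them are EMP-21, EMP-3, EMP-26, EMP-14, EMP-27, EMP-8. That is 6.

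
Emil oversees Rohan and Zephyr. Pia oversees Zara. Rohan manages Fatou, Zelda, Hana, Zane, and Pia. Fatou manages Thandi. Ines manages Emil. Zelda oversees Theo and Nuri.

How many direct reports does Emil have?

2

Emil directly manages Rohan, Zephyr. That is 2 direct reports.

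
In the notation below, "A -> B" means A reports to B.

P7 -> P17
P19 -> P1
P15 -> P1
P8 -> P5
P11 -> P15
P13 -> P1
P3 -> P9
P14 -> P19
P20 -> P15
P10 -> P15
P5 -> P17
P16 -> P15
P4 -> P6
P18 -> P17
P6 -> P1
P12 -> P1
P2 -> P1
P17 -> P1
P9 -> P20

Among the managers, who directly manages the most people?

P1

Direct-report counts: P1 has 7; P17 has 3; P5 has 1; P15 has 4; P20 has 1; P9 has 1; P6 has 1; P19 has 1. The largest is 7, held by P1.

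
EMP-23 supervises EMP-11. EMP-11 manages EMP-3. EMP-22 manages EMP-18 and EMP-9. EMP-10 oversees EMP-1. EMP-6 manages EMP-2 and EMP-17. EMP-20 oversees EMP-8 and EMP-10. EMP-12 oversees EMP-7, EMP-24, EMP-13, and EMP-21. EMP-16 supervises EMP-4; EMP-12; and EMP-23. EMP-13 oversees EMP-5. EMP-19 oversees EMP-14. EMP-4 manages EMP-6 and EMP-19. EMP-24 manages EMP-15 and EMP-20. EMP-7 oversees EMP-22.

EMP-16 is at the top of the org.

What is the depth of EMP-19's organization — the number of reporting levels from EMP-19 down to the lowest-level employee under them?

1

The longest chain under EMP-19 runs EMP-19 → EMP-14, which is 1 level below EMP-19.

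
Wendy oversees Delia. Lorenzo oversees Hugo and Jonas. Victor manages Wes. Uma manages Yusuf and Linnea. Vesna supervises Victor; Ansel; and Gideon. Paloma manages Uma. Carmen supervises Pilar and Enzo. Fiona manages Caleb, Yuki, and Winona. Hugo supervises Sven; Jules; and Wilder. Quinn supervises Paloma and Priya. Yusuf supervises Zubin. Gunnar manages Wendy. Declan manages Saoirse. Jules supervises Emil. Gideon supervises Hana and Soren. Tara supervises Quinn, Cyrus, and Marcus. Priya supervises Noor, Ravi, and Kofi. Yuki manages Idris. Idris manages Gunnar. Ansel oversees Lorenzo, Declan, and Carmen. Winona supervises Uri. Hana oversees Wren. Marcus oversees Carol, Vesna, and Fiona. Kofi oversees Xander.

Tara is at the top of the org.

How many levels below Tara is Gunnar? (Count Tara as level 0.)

Chain from Gunnar up to Tara: Gunnar → Idris → Yuki → Fiona → Marcus → Tara. That is 5 steps up, so Gunnar is 5 levels below Tara.

5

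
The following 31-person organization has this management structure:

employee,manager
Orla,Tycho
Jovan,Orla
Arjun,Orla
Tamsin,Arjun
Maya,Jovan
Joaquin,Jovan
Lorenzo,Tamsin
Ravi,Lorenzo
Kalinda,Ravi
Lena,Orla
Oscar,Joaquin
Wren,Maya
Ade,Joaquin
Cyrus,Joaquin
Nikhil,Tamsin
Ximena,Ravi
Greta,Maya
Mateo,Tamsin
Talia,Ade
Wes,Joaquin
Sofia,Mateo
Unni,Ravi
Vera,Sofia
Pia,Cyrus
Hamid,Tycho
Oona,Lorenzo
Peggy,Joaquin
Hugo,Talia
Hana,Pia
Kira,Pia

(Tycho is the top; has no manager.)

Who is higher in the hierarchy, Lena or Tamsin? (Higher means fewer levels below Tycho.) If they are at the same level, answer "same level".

Lena

Lena is 2 levels below Tycho; Tamsin is 3. Lena is higher.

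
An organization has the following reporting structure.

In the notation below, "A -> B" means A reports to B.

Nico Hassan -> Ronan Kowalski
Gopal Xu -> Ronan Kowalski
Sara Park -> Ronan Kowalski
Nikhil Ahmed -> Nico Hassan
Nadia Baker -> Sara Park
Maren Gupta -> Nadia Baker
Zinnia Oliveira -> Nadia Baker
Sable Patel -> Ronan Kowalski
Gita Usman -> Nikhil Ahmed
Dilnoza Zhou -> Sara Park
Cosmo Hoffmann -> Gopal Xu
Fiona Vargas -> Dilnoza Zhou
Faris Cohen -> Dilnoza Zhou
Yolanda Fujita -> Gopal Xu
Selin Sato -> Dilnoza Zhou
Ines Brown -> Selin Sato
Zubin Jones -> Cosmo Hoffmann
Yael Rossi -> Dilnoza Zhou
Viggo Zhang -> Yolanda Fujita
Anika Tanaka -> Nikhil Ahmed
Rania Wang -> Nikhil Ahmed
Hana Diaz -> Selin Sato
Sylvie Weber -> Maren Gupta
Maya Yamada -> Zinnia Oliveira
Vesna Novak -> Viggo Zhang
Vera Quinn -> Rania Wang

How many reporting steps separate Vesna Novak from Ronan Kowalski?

Chain from Vesna Novak up to Ronan Kowalski: Vesna Novak → Viggo Zhang → Yolanda Fujita → Gopal Xu → Ronan Kowalski. That is 4 steps up, so Vesna Novak is 4 levels below Ronan Kowalski.

4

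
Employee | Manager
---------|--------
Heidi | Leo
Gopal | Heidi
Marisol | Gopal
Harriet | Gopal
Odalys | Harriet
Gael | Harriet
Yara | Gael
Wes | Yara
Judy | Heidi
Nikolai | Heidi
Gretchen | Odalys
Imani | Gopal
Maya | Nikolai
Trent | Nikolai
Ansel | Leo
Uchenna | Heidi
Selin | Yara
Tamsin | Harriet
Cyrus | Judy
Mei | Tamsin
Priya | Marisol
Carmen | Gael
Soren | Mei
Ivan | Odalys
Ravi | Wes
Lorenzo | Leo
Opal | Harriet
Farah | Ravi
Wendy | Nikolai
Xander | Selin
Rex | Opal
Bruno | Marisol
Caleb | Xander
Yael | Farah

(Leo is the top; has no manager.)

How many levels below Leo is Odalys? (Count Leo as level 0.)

4

Chain from Odalys up to Leo: Odalys → Harriet → Gopal → Heidi → Leo. That is 4 steps up, so Odalys is 4 levels below Leo.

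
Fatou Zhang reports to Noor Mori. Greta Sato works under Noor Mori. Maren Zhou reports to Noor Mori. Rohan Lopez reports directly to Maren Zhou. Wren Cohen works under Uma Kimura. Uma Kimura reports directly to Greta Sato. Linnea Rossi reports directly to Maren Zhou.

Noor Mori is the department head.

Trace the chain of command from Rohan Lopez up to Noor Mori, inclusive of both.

Rohan Lopez reports to Maren Zhou. Maren Zhou reports to Noor Mori. Noor Mori is at the top.

Rohan Lopez -> Maren Zhou -> Noor Mori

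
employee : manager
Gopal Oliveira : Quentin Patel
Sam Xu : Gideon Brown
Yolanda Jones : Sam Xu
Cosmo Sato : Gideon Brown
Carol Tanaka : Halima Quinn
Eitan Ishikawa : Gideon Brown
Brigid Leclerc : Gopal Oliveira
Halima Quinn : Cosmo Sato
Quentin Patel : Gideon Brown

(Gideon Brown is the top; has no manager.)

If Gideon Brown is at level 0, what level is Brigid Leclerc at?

Chain from Brigid Leclerc up to Gideon Brown: Brigid Leclerc → Gopal Oliveira → Quentin Patel → Gideon Brown. That is 3 steps up, so Brigid Leclerc is 3 levels below Gideon Brown.

3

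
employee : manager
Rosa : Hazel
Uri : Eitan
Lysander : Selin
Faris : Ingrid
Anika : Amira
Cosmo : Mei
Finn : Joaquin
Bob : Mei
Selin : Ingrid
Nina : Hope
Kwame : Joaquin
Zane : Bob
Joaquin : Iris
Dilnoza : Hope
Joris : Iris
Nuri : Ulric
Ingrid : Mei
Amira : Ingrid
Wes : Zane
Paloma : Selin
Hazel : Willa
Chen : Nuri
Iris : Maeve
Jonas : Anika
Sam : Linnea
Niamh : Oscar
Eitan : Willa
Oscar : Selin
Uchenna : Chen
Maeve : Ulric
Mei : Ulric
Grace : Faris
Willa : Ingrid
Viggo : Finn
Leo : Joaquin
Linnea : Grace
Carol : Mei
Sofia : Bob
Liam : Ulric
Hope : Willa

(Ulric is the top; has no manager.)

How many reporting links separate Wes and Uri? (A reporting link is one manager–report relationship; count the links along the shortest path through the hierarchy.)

7

Wes is 3 levels below Mei, and Uri is 4 levels below Mei (their lowest common manager). The shortest path runs up from Wes to Mei and back down to Uri: 3 + 4 = 7 links.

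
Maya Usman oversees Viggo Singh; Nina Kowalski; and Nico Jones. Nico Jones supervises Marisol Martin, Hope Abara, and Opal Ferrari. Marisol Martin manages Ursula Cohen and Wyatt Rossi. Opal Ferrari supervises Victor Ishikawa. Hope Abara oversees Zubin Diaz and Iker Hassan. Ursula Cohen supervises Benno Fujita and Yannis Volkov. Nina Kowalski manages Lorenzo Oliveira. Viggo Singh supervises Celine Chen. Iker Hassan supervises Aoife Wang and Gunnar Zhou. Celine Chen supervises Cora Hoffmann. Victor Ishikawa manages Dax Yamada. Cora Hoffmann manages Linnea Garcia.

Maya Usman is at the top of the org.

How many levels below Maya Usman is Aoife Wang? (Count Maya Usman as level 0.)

Chain from Aoife Wang up to Maya Usman: Aoife Wang → Iker Hassan → Hope Abara → Nico Jones → Maya Usman. That is 4 steps up, so Aoife Wang is 4 levels below Maya Usman.

4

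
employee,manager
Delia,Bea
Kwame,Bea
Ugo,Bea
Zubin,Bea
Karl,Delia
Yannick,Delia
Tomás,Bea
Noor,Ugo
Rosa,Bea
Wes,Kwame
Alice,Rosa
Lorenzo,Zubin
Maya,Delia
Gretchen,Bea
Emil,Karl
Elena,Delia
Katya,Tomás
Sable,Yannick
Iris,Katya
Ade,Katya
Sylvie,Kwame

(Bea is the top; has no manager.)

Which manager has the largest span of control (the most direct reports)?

Bea

Direct-report counts: Bea has 7; Rosa has 1; Tomás has 1; Katya has 2; Zubin has 1; Ugo has 1; Kwame has 2; Delia has 4; Yannick has 1; Karl has 1. The largest is 7, held by Bea.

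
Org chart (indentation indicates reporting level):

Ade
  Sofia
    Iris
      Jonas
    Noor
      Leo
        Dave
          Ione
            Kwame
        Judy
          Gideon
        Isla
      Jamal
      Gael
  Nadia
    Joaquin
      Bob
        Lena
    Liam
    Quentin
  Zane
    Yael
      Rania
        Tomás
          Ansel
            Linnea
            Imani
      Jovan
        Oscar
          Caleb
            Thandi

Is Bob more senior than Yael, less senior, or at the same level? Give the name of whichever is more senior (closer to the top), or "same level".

Yael

Bob is 3 levels below Ade; Yael is 2. Yael is higher.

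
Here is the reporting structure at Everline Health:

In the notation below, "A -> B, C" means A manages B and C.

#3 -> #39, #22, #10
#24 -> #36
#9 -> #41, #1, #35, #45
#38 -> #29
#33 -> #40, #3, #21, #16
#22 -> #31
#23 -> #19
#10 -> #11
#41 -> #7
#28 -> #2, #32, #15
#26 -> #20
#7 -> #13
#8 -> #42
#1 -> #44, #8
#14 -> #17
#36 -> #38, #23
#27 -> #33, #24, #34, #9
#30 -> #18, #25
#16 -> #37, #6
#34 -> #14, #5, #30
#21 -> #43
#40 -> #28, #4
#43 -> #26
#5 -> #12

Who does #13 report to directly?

#13 reports directly to #7.

#7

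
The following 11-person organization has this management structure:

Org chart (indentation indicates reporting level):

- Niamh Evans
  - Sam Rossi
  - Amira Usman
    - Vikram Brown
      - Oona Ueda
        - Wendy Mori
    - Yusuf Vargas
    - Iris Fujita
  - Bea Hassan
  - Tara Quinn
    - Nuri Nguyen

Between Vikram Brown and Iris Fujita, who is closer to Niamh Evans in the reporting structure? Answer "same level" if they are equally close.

same level

Both Vikram Brown and Iris Fujita are 2 levels below Niamh Evans.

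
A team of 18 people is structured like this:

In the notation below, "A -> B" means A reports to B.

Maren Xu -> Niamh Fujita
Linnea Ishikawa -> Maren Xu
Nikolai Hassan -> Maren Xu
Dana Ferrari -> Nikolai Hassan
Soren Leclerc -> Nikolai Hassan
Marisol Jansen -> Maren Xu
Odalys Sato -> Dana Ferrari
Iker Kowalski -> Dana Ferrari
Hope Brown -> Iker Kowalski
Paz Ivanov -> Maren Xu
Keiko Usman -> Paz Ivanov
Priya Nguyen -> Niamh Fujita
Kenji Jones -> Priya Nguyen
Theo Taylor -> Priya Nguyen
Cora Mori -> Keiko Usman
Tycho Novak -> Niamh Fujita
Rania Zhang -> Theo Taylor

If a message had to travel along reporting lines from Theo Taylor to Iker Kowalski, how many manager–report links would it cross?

6

Theo Taylor is 2 levels below Niamh Fujita, and Iker Kowalski is 4 levels below Niamh Fujita (their lowest common manager). The shortest path runs up from Theo Taylor to Niamh Fujita and back down to Iker Kowalski: 2 + 4 = 6 links.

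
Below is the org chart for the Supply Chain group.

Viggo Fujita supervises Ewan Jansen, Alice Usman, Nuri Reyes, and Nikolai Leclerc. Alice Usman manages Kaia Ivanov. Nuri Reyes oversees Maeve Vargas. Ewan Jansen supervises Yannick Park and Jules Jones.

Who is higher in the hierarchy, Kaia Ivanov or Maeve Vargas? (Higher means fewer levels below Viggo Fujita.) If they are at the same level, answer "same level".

Both Kaia Ivanov and Maeve Vargas are 2 levels below Viggo Fujita.

same level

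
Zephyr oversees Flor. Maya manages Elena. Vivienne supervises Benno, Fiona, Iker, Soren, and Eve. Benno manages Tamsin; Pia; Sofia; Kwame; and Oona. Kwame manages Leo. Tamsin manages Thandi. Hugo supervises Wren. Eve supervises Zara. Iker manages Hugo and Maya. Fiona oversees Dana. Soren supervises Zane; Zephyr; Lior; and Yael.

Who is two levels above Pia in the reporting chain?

Vivienne

Pia reports to Benno, and Benno reports to Vivienne. So Pia's skip-level manager is Vivienne.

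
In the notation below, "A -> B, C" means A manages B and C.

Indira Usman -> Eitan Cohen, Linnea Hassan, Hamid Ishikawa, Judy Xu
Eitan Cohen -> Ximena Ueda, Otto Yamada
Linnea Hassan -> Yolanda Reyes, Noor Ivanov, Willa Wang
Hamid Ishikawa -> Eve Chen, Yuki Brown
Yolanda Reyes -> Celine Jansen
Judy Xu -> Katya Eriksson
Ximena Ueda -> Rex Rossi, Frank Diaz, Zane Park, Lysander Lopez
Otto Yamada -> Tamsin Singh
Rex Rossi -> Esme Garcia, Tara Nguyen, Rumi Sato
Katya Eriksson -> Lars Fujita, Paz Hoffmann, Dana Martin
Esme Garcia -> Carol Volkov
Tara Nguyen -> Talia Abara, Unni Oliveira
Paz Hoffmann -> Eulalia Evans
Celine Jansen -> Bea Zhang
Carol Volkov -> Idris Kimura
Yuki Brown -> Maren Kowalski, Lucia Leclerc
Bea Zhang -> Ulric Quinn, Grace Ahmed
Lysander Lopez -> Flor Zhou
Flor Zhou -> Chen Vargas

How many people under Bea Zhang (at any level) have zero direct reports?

The people in Bea Zhang's organization with no one reporting to them are Grace Ahmed, Ulric Quinn. That is 2.

2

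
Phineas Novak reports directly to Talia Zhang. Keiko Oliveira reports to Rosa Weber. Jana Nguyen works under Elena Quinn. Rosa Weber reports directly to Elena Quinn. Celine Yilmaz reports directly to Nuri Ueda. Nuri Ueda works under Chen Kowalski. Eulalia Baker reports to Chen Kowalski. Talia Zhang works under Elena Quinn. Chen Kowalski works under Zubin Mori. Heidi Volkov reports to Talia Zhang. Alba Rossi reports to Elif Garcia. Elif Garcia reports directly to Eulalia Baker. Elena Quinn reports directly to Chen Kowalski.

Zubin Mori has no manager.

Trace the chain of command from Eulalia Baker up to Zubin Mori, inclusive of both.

Eulalia Baker reports to Chen Kowalski. Chen Kowalski reports to Zubin Mori. Zubin Mori is at the top.

Eulalia Baker -> Chen Kowalski -> Zubin Mori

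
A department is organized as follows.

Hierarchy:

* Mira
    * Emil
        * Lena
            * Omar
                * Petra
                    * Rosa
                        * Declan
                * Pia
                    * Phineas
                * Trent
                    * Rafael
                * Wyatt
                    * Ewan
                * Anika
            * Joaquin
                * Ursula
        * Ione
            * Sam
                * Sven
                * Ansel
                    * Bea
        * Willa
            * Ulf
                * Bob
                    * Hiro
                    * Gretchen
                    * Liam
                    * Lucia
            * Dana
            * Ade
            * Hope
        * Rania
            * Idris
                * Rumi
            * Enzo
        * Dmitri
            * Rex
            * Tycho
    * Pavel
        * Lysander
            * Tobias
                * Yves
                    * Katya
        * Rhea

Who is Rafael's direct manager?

Rafael reports directly to Trent.

Trent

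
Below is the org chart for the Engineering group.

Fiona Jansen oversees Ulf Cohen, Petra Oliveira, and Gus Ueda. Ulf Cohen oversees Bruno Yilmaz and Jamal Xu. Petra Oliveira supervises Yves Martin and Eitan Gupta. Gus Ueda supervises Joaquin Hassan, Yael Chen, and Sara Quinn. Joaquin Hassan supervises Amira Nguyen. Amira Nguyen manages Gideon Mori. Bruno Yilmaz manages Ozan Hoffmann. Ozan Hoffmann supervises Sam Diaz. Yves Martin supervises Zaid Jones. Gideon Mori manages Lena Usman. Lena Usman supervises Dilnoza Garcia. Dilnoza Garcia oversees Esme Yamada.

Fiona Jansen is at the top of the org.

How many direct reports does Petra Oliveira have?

2

Petra Oliveira directly manages Yves Martin, Eitan Gupta. That is 2 direct reports.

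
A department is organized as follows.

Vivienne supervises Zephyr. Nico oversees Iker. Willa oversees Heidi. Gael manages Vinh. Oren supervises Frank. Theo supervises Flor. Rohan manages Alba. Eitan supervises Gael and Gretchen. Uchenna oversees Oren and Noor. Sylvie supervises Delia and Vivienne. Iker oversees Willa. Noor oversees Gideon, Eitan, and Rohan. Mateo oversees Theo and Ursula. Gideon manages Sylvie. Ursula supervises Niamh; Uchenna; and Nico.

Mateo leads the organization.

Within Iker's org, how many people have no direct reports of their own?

1

The only person in Iker's organization with no one reporting to them is Heidi. That is 1.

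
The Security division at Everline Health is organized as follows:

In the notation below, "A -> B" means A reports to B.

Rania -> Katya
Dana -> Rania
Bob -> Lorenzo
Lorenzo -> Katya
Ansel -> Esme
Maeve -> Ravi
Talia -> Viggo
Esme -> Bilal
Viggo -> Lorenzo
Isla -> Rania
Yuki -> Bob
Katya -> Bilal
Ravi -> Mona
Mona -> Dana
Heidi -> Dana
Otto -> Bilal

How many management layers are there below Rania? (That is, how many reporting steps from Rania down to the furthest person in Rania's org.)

4

The longest chain under Rania runs Rania → Dana → Mona → Ravi → Maeve, which is 4 levels below Rania.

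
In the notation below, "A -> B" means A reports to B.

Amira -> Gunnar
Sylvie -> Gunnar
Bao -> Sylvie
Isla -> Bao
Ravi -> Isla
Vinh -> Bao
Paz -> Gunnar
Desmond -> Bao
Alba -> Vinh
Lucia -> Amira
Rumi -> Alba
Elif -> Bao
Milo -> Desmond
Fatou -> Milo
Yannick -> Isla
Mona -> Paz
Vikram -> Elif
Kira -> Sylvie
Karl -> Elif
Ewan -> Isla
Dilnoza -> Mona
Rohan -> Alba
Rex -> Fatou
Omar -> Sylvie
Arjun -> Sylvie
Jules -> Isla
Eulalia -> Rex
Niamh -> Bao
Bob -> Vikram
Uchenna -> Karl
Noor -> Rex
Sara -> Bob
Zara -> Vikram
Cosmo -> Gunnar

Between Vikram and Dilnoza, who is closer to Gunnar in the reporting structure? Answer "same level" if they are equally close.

Dilnoza

Vikram is 4 levels below Gunnar; Dilnoza is 3. Dilnoza is higher.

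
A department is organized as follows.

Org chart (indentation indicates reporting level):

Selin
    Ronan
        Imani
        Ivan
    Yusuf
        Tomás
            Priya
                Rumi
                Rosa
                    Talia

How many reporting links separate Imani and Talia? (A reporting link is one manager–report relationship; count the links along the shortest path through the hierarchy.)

7

Imani is 2 levels below Selin, and Talia is 5 levels below Selin (their lowest common manager). The shortest path runs up from Imani to Selin and back down to Talia: 2 + 5 = 7 links.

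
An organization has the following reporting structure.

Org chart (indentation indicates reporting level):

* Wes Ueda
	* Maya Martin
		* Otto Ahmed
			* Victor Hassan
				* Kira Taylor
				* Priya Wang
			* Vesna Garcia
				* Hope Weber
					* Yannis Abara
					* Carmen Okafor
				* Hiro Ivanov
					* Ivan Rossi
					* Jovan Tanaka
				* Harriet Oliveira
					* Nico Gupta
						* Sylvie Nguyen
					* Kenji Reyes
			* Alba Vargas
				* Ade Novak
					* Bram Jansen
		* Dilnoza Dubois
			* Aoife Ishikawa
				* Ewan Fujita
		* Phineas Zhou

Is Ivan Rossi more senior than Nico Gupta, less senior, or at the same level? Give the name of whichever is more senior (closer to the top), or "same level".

same level

Both Ivan Rossi and Nico Gupta are 5 levels below Wes Ueda.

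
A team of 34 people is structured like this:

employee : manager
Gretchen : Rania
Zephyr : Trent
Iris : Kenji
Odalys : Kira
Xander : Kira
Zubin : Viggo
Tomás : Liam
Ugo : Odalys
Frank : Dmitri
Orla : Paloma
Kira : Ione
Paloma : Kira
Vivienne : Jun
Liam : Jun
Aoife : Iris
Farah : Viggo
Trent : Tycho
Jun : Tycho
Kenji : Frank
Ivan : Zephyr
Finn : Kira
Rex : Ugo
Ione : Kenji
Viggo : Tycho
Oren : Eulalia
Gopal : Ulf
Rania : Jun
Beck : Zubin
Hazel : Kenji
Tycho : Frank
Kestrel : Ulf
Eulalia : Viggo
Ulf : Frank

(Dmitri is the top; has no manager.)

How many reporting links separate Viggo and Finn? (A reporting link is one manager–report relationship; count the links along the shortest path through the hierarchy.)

Viggo is 2 levels below Frank, and Finn is 4 levels below Frank (their lowest common manager). The shortest path runs up from Viggo to Frank and back down to Finn: 2 + 4 = 6 links.

6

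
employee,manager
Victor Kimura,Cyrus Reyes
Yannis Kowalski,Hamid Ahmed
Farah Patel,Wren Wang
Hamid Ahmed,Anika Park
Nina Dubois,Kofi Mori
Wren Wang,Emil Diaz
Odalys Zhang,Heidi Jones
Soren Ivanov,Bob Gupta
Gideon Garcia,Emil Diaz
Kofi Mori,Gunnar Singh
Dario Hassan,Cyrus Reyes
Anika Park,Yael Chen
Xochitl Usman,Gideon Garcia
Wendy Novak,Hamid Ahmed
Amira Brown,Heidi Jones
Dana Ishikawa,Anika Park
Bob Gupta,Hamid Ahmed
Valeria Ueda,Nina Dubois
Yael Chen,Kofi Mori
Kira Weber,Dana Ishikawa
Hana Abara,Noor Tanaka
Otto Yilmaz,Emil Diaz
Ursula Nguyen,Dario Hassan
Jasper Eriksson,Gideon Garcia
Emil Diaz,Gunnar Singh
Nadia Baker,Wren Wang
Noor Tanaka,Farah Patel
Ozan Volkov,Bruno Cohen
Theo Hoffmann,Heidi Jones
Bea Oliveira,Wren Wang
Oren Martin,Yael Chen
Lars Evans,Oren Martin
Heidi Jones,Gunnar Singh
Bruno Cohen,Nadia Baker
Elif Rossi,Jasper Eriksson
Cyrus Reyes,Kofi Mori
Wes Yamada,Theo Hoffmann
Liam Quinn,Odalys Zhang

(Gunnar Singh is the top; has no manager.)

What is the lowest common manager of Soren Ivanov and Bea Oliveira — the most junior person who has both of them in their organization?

Soren Ivanov's chain of managers is Bob Gupta, Hamid Ahmed, Anika Park, Yael Chen, Kofi Mori, Gunnar Singh. Bea Oliveira's chain of managers is Wren Wang, Emil Diaz, Gunnar Singh. The first manager that appears in both chains is Gunnar Singh.

Gunnar Singh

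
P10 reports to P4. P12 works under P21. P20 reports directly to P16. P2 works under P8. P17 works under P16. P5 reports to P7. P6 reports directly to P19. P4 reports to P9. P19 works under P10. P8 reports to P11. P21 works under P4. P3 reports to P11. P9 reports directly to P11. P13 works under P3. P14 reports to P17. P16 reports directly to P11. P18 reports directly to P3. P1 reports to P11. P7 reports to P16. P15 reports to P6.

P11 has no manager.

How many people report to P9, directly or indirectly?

P9 directly manages P4. Under P4: P21, P12, P10, P19, P6, P15 (6). That's 7 in total.

7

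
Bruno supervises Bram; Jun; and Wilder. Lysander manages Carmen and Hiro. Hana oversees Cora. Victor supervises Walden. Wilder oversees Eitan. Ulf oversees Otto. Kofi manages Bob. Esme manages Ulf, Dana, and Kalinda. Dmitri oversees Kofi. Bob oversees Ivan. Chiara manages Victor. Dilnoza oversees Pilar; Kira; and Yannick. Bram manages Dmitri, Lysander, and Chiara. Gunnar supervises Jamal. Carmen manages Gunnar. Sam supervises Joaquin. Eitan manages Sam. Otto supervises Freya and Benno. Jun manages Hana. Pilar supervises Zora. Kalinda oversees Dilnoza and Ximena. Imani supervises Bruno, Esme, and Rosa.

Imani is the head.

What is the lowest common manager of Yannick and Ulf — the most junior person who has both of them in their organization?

Yannick's chain of managers is Dilnoza, Kalinda, Esme, Imani. Ulf's chain of managers is Esme, Imani. The first manager that appears in both chains is Esme.

Esme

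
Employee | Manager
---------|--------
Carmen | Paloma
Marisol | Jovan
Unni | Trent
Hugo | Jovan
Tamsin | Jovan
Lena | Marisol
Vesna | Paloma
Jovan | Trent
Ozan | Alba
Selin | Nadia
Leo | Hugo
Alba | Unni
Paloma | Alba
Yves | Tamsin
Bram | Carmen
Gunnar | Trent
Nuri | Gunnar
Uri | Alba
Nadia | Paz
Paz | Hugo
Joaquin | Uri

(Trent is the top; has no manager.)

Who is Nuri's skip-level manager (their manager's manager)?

Trent

Nuri reports to Gunnar, and Gunnar reports to Trent. So Nuri's skip-level manager is Trent.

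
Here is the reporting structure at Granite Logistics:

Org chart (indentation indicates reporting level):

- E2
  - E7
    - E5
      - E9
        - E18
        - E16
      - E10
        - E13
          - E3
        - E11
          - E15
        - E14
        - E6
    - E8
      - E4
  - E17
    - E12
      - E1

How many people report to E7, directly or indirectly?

13

E7 directly manages E5, E8. Under E5: E10, E6, E14, E11, E15, E13, E3, E9, E16, E18 (10). Under E8: E4 (1). So E7's organization is 2 direct reports plus everyone under them: 11 + 2 = 13.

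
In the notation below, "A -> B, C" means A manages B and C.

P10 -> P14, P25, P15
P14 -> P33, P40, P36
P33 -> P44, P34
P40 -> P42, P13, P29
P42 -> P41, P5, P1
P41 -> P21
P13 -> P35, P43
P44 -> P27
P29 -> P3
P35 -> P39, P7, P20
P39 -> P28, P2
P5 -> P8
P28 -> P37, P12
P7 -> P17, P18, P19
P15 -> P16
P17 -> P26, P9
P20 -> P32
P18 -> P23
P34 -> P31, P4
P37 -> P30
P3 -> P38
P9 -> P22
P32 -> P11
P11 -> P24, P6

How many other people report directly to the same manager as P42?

2

P42 reports to P40. P40's other direct reports are P13, P29 — 2 peers.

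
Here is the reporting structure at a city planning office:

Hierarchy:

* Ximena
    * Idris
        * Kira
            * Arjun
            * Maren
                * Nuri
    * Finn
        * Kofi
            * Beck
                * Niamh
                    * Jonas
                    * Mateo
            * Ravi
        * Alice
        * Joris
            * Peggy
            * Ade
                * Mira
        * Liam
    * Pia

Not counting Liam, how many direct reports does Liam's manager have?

3

Liam reports to Finn. Finn's other direct reports are Kofi, Alice, Joris — 3 peers.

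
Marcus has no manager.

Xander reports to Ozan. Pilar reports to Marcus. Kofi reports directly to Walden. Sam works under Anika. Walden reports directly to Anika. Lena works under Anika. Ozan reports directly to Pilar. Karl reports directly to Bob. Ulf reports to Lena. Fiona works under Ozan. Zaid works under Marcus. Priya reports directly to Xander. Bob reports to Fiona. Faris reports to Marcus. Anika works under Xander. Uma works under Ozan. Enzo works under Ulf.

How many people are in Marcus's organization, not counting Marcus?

17

Marcus directly manages Pilar, Faris, Zaid. Under Pilar: Ozan, Uma, Xander, Priya, Anika, Walden, Kofi, Sam, Lena, Ulf, Enzo, Fiona, Bob, Karl (14). Faris has no reports. Zaid has no reports. So Marcus's organization is 3 direct reports plus everyone under them: 15 + 1 + 1 = 17.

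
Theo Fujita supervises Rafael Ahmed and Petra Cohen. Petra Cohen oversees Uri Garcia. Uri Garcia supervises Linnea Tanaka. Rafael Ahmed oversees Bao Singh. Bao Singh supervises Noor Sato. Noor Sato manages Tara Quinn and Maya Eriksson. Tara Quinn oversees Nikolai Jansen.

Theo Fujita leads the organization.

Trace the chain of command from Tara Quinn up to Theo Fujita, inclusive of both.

Tara Quinn -> Noor Sato -> Bao Singh -> Rafael Ahmed -> Theo Fujita

Tara Quinn reports to Noor Sato. Noor Sato reports to Bao Singh. Bao Singh reports to Rafael Ahmed. Rafael Ahmed reports to Theo Fujita. Theo Fujita is at the top.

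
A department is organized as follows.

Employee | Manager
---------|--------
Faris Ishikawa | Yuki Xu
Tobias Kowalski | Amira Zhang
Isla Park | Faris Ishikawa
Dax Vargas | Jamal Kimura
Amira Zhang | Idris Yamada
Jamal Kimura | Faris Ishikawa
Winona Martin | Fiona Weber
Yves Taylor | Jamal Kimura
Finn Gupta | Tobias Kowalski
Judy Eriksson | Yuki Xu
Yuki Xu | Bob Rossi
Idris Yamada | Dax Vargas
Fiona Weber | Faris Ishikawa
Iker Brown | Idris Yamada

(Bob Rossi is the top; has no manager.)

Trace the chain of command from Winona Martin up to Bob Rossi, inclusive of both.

Winona Martin reports to Fiona Weber. Fiona Weber reports to Faris Ishikawa. Faris Ishikawa reports to Yuki Xu. Yuki Xu reports to Bob Rossi. Bob Rossi is at the top.

Winona Martin -> Fiona Weber -> Faris Ishikawa -> Yuki Xu -> Bob Rossi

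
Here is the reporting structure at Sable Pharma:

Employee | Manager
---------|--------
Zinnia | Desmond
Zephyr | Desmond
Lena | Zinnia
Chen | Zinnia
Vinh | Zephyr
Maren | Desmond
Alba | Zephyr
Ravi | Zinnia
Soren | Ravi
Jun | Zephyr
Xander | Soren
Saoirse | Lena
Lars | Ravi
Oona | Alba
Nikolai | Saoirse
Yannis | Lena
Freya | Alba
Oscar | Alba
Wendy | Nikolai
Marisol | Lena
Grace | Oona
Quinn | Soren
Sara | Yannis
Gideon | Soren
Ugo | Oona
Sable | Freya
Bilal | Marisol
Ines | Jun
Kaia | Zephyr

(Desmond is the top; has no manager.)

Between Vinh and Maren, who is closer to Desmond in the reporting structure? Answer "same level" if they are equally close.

Vinh is 2 levels below Desmond; Maren is 1. Maren is higher.

Maren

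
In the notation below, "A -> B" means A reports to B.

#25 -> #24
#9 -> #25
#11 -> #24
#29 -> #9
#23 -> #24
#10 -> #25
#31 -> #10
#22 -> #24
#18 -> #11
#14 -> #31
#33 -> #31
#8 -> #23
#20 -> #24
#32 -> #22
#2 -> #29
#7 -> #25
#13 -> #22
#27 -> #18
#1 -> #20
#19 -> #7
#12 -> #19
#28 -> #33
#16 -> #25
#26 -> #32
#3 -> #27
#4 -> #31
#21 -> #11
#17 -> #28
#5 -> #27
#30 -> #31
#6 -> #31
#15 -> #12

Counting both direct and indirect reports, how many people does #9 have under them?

#9 directly manages #29. Under #29: #2 (1). That's 2 in total.

2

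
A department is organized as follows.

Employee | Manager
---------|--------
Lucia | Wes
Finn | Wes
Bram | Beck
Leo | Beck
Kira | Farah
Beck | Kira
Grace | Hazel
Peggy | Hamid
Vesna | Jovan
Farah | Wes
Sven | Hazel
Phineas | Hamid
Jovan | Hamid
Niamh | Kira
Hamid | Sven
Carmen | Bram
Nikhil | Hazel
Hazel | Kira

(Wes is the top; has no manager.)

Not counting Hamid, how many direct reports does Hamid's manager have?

Hamid reports to Sven, and Sven has no other direct reports. Hamid has 0 peers.

0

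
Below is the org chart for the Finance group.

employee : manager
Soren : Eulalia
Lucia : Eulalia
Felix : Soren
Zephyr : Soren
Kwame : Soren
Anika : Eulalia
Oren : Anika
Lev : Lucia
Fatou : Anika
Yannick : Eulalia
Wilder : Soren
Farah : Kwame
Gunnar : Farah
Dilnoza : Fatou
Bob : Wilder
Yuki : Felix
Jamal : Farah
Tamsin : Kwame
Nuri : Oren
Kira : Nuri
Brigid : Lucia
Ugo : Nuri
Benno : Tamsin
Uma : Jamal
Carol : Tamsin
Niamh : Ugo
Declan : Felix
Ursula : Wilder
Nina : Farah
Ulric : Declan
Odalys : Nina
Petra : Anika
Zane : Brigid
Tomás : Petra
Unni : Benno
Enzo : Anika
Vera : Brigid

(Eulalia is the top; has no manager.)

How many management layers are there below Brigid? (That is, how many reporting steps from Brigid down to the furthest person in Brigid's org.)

The longest chain under Brigid runs Brigid → Vera, which is 1 level below Brigid.

1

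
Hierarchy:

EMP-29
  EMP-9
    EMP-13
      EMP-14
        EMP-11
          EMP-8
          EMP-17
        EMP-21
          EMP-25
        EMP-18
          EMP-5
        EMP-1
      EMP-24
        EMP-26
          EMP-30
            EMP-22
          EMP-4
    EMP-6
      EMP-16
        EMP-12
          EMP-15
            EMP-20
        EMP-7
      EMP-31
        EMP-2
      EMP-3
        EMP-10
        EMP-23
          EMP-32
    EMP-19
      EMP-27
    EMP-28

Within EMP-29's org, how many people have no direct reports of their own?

The people in EMP-29's organization with no one reporting to them are EMP-28, EMP-27, EMP-32, EMP-10, EMP-2, EMP-7, EMP-20, EMP-4, EMP-22, EMP-1, EMP-5, EMP-25, EMP-17, EMP-8. That is 14.

14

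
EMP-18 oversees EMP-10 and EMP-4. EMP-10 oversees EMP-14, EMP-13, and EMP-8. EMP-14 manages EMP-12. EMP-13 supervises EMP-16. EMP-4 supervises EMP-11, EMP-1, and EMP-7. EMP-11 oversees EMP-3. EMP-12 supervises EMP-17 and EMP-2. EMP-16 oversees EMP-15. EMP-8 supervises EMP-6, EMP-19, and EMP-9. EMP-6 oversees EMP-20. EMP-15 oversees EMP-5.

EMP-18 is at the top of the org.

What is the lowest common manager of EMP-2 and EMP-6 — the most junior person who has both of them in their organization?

EMP-2's chain of managers is EMP-12, EMP-14, EMP-10, EMP-18. EMP-6's chain of managers is EMP-8, EMP-10, EMP-18. The first manager that appears in both chains is EMP-10.

EMP-10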